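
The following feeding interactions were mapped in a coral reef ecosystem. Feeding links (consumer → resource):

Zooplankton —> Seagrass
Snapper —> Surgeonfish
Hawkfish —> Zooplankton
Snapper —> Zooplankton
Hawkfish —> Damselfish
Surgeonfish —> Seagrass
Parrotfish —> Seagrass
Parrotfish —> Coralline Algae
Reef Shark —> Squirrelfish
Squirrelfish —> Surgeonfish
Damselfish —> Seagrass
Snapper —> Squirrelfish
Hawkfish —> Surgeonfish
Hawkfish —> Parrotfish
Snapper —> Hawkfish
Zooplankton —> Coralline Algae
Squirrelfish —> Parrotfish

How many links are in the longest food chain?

3 links

One longest chain: Seagrass → Parrotfish → Squirrelfish → Reef Shark.
It has 4 species and 3 links.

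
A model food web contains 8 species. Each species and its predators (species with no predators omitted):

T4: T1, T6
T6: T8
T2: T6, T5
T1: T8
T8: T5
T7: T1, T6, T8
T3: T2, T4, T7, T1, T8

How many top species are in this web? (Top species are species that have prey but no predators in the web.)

1

Top species (has prey, but nothing eats it): T5.
Count: 1.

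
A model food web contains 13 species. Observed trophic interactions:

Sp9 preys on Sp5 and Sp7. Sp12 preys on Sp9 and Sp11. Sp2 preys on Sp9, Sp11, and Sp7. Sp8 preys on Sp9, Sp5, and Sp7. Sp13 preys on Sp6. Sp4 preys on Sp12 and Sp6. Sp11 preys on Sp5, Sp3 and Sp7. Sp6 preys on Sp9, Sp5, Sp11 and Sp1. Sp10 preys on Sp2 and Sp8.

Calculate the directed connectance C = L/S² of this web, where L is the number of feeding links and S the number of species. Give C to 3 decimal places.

C = 0.130

The web has S = 13 species and L = 22 feeding links.
C = L / S² = 22 / 169 = 0.1302 ≈ 0.130.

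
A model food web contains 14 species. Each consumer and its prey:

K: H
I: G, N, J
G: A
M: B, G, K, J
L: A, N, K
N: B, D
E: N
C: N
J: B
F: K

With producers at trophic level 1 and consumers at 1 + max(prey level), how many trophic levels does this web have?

Producers (level 1): H, A, B, D.
A → G → I gives I level 3.
No species has a prey at level 3, so no species reaches level 4.

3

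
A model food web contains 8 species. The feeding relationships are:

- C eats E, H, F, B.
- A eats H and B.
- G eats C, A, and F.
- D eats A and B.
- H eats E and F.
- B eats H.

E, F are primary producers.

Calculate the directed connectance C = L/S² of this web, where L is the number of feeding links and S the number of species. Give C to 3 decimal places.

The web has S = 8 species and L = 14 feeding links.
C = L / S² = 14 / 64 = 0.2188 ≈ 0.219.

C = 0.219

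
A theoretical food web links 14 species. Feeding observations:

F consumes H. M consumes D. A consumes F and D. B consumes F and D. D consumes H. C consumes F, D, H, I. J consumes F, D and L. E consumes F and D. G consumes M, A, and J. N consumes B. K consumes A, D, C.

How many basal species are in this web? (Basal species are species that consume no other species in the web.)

3

Basal species (no prey listed): L, H, I.
Count: 3.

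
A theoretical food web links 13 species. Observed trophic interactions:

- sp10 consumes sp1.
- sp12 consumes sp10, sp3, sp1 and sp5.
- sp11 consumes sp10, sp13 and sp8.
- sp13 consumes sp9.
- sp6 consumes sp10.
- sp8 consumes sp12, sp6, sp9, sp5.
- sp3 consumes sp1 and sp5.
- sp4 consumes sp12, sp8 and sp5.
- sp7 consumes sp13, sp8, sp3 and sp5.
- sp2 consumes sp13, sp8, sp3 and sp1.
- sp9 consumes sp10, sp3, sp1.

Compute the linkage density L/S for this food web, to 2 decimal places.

There are L = 30 links among S = 13 species.
L/S = 30/13 = 2.3077 ≈ 2.31.

L/S = 2.31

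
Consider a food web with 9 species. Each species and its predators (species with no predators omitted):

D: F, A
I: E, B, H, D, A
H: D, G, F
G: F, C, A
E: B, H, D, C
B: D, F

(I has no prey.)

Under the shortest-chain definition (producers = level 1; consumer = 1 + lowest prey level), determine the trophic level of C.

I is a producer → level 1.
E eats I → level 2.
C eats E → level 3.
No prey of C is below level 2, so 3 is the minimum.

Trophic level 3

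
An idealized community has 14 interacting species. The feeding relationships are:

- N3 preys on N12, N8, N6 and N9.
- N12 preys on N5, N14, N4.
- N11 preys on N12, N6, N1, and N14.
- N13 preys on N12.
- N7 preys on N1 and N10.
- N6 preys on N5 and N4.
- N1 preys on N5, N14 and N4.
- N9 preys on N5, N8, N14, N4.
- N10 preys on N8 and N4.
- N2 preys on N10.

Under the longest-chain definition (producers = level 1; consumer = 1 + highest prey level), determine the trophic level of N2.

N8 is a producer → level 1.
N10 eats N8 (level 1); other prey at levels: N4 1 → level 2.
N2 eats N10 → level 3.

Trophic level 3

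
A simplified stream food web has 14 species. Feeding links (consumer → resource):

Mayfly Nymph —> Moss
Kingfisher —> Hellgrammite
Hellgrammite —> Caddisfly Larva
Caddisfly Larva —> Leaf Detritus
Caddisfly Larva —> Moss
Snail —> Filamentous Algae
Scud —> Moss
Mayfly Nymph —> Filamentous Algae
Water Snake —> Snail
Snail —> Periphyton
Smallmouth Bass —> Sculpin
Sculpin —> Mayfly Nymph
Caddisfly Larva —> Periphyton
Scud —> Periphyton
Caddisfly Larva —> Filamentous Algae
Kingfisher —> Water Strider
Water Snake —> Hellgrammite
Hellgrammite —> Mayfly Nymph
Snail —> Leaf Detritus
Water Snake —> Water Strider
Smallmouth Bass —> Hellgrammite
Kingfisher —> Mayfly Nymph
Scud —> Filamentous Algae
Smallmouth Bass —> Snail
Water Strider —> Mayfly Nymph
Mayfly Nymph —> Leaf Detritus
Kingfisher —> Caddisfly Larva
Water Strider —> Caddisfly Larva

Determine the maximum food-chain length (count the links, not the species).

3 links

One longest chain: Moss → Mayfly Nymph → Hellgrammite → Smallmouth Bass.
It has 4 species and 3 links.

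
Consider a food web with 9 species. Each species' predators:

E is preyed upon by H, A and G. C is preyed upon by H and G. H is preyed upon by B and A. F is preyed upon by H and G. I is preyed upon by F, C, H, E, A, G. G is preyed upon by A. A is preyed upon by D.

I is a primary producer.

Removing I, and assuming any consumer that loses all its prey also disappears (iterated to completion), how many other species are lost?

8

Remove I.
Round 1: E (all prey gone), F (all prey gone), C (all prey gone) → extinct.
Round 2: G (all prey gone), H (all prey gone) → extinct.
Round 3: B (all prey gone), A (all prey gone) → extinct.
Round 4: D (all prey gone) → extinct.
No further losses. Total secondary extinctions: 8.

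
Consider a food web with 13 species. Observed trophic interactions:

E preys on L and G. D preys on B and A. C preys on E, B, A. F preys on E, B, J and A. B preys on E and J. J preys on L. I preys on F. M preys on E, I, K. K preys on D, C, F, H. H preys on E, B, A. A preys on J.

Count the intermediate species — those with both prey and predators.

Intermediate species (has both prey and predators): J, E, A, B, C, D, F, H, I, K.
Count: 10.

10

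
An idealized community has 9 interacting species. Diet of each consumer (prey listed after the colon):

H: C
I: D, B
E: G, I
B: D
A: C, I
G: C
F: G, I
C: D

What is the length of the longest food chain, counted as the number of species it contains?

4 species

One longest chain: D → B → I → A.
It has 4 species and 3 links.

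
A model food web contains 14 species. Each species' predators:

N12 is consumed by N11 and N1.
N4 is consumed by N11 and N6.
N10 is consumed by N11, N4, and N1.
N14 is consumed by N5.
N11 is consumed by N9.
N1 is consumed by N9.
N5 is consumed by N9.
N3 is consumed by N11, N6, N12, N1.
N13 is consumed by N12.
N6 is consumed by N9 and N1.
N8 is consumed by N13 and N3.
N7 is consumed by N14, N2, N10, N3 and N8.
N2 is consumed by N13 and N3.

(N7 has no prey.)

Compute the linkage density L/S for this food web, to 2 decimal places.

L/S = 1.93

There are L = 27 links among S = 14 species.
L/S = 27/14 = 1.9286 ≈ 1.93.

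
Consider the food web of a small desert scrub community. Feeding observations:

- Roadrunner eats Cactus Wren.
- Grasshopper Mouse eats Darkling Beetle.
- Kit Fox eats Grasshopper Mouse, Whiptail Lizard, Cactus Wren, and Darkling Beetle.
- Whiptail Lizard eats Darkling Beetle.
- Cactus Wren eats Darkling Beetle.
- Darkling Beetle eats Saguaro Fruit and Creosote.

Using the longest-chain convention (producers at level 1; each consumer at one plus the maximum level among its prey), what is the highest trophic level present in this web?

4

Producers (level 1): Creosote, Saguaro Fruit.
Creosote → Darkling Beetle → Cactus Wren → Roadrunner gives Roadrunner level 4.
No species has a prey at level 4, so no species reaches level 5.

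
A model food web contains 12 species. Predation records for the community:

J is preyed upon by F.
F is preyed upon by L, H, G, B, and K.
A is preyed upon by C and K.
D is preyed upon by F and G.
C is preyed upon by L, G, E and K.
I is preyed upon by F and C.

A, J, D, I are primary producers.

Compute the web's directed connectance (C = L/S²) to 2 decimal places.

The web has S = 12 species and L = 16 feeding links.
C = L / S² = 16 / 144 = 0.1111 ≈ 0.11.

C = 0.11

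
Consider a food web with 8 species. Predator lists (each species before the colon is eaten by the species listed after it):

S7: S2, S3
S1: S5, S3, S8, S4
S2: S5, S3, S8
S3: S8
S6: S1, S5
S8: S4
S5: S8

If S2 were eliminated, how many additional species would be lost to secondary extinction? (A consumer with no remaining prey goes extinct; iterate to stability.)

Remove S2.
Every predator of it retains at least one other prey: S5 still has S6, S1; S3 still has S7, S1; S8 still has S1, S5, S3.
No consumer loses all prey, so no secondary extinctions occur.

0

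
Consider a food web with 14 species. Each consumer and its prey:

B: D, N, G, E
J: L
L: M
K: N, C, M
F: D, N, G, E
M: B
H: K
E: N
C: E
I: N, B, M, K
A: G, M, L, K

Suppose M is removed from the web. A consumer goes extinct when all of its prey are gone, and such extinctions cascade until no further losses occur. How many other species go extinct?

2

Remove M.
Round 1: L (all prey gone) → extinct.
Round 2: J (all prey gone) → extinct.
No further losses. Total secondary extinctions: 2.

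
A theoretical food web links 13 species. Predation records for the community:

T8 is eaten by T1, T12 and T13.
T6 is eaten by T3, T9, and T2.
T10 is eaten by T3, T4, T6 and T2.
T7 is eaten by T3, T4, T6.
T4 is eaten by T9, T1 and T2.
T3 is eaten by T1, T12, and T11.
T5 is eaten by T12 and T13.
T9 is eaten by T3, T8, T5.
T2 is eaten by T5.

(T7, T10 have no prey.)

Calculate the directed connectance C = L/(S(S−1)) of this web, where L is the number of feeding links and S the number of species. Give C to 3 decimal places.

C = 0.160

The web has S = 13 species and L = 25 feeding links.
C = L / (S(S−1)) = 25 / 156 = 0.1603 ≈ 0.160.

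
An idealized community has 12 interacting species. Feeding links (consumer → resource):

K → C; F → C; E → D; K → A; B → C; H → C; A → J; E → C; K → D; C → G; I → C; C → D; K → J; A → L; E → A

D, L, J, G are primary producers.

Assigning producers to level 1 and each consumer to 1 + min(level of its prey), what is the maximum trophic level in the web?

3

Producers (level 1): D, L, J, G.
Following each consumer down to its lowest-level prey: D → C → B (levels 1 through 3).
All prey of B (C 2) are at level 2 or above, so B is at level 1 + 2 = 3.
Every consumer has at least one prey at level 2 or below, so none exceeds level 3.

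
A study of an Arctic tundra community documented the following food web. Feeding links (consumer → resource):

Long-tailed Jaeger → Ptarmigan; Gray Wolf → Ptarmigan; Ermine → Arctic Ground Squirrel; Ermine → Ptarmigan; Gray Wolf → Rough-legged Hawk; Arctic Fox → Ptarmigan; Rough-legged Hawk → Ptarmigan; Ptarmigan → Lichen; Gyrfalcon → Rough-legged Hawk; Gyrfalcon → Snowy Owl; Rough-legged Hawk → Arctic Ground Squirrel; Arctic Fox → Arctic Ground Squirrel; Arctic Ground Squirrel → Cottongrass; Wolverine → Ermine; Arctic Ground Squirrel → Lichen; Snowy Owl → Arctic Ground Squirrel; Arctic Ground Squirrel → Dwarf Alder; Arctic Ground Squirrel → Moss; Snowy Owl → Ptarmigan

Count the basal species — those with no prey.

4

Basal species (no prey listed): Moss, Lichen, Cottongrass, Dwarf Alder.
Count: 4.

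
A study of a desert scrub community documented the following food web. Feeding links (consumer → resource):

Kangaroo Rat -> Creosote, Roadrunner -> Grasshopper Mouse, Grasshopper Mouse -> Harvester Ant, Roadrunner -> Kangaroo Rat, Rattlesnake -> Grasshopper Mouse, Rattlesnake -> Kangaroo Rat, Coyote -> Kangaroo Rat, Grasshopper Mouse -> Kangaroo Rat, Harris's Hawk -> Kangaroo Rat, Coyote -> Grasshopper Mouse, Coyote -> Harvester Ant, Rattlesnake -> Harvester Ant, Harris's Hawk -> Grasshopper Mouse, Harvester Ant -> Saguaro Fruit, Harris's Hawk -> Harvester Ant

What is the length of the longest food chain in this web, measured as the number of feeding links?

3 links

One longest chain: Saguaro Fruit → Harvester Ant → Grasshopper Mouse → Roadrunner.
It has 4 species and 3 links.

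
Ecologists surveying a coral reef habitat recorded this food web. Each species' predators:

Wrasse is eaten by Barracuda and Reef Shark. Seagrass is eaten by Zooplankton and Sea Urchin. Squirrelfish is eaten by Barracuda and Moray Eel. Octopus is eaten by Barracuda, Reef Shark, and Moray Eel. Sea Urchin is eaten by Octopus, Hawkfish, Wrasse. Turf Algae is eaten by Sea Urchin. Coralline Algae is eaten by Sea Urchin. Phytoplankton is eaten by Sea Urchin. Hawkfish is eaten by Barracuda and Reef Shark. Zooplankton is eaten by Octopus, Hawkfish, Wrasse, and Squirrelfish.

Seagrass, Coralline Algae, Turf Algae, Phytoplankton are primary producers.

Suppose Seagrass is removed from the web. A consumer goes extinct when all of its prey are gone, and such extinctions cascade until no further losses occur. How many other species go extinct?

2

Remove Seagrass.
Round 1: Zooplankton (all prey gone) → extinct.
Round 2: Squirrelfish (all prey gone) → extinct.
No further losses. Total secondary extinctions: 2.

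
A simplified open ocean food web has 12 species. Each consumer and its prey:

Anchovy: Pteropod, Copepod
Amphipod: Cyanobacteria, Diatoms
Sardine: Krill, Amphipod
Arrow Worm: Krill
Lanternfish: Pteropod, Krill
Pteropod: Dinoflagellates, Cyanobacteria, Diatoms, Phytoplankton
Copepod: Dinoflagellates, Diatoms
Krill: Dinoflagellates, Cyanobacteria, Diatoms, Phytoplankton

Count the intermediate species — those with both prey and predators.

4

Intermediate species (has both prey and predators): Pteropod, Krill, Copepod, Amphipod.
Count: 4.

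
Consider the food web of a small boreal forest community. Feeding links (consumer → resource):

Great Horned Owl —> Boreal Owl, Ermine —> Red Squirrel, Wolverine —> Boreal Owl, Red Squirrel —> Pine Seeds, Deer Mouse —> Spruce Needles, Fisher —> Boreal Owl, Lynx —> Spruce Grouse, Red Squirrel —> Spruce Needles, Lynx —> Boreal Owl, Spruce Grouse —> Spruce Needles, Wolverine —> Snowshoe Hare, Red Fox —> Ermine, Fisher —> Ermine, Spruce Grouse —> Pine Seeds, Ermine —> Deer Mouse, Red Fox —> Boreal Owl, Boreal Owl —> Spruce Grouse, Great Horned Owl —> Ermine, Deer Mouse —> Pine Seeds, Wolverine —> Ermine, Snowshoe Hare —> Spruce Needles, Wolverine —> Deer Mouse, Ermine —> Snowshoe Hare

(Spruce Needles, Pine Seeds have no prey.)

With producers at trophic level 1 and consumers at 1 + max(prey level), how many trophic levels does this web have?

4

Producers (level 1): Spruce Needles, Pine Seeds.
Spruce Needles → Spruce Grouse → Boreal Owl → Lynx gives Lynx level 4.
No species has a prey at level 4, so no species reaches level 5.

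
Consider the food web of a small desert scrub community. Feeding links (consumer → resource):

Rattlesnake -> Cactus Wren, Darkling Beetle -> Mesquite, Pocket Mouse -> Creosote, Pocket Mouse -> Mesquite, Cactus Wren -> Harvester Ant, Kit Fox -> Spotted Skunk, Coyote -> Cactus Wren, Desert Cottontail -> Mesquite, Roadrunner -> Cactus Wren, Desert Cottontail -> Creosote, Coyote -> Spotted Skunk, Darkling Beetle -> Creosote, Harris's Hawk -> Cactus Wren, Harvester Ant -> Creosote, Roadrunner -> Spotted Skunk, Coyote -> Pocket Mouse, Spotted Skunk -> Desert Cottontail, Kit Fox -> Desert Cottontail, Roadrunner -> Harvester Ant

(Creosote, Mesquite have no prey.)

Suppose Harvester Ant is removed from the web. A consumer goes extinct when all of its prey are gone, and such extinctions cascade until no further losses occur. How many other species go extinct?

3

Remove Harvester Ant.
Round 1: Cactus Wren (all prey gone) → extinct.
Round 2: Rattlesnake (all prey gone), Harris's Hawk (all prey gone) → extinct.
No further losses. Total secondary extinctions: 3.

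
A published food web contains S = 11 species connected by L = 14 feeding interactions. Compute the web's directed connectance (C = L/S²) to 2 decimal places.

C = 0.12

The web has S = 11 species and L = 14 feeding links.
C = L / S² = 14 / 121 = 0.1157 ≈ 0.12.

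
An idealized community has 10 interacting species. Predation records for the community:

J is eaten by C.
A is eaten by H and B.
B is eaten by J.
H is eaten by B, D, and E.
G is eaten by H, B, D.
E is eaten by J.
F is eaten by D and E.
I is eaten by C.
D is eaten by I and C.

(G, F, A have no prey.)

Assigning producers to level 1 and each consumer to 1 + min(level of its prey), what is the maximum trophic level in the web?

3

Producers (level 1): G, F, A.
Following each consumer down to its lowest-level prey: F → E → J (levels 1 through 3).
All prey of J (E 2, B 2) are at level 2 or above, so J is at level 1 + 2 = 3.
Every consumer has at least one prey at level 2 or below, so none exceeds level 3.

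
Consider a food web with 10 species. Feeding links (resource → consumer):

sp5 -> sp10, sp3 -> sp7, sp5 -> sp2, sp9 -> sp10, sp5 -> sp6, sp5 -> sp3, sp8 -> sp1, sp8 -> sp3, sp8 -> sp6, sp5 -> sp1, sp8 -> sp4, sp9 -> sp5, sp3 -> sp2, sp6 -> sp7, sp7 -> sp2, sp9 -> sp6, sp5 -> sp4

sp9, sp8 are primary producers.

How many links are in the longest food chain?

One longest chain: sp9 → sp5 → sp6 → sp7 → sp2.
It has 5 species and 4 links.

4 links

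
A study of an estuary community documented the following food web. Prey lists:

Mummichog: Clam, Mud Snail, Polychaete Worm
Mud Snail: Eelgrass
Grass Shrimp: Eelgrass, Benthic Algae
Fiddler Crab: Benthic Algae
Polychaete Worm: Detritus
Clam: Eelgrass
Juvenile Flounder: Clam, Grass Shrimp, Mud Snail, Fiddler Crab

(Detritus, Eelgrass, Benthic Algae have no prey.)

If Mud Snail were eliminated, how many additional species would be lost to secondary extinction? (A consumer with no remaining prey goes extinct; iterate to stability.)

Remove Mud Snail.
Every predator of it retains at least one other prey: Juvenile Flounder still has Clam, Grass Shrimp, Fiddler Crab; Mummichog still has Clam, Polychaete Worm.
No consumer loses all prey, so no secondary extinctions occur.

0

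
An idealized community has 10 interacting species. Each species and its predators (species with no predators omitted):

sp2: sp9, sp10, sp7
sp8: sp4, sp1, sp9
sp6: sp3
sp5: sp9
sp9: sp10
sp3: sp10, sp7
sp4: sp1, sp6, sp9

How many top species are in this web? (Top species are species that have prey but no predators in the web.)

3

Top species (has prey, but nothing eats it): sp1, sp10, sp7.
Count: 3.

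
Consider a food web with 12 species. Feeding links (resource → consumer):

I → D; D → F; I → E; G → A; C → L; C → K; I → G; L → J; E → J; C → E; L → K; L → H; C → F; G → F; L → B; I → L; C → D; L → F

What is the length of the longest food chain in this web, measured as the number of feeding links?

One longest chain: I → L → F.
It has 3 species and 2 links.

2 links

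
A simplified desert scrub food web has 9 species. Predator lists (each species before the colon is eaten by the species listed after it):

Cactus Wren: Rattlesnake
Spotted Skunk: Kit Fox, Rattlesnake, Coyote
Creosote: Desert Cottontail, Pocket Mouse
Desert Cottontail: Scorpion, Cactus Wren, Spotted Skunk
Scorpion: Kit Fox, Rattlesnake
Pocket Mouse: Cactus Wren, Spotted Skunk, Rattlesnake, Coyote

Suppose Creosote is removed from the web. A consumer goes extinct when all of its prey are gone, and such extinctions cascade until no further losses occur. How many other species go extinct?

Remove Creosote.
Round 1: Desert Cottontail (all prey gone), Pocket Mouse (all prey gone) → extinct.
Round 2: Scorpion (all prey gone), Cactus Wren (all prey gone), Spotted Skunk (all prey gone) → extinct.
Round 3: Kit Fox (all prey gone), Rattlesnake (all prey gone), Coyote (all prey gone) → extinct.
No further losses. Total secondary extinctions: 8.

8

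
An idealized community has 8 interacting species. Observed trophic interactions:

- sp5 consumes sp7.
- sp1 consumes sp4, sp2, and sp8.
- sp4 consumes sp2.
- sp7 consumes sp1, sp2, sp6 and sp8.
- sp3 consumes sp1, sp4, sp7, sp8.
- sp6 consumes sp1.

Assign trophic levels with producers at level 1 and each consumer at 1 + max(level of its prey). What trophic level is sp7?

Trophic level 5

sp2 is a producer → level 1.
sp4 eats sp2 → level 2.
sp1 eats sp4 (level 2); other prey at levels: sp2 1, sp8 1 → level 3.
sp6 eats sp1 → level 4.
sp7 eats sp6 (level 4); other prey at levels: sp2 1, sp8 1, sp1 3 → level 5.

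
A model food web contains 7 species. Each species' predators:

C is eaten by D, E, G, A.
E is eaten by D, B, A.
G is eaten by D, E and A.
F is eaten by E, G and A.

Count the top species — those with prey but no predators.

Top species (has prey, but nothing eats it): B, A, D.
Count: 3.

3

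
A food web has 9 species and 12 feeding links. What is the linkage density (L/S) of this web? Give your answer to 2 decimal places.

L/S = 1.33

There are L = 12 links among S = 9 species.
L/S = 12/9 = 1.3333 ≈ 1.33.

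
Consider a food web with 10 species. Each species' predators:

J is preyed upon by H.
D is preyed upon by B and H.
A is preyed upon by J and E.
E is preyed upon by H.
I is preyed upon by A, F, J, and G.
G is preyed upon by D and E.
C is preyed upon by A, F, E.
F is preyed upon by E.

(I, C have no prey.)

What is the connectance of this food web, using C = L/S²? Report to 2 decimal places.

C = 0.16

The web has S = 10 species and L = 16 feeding links.
C = L / S² = 16 / 100 = 0.1600 ≈ 0.16.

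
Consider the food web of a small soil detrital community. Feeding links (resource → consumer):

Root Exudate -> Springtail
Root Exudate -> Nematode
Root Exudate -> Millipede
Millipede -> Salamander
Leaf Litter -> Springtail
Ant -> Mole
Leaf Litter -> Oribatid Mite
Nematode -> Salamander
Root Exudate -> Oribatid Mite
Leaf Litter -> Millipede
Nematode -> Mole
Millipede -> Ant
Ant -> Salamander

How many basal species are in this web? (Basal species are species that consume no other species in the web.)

2

Basal species (no prey listed): Leaf Litter, Root Exudate.
Count: 2.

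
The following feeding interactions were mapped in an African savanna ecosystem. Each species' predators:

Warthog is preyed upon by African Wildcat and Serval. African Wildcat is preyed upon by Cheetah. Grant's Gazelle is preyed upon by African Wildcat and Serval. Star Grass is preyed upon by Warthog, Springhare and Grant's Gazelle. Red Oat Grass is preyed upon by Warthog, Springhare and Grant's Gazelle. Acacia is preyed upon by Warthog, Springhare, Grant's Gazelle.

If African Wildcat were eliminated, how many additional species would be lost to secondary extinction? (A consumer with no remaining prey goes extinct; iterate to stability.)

1

Remove African Wildcat.
Round 1: Cheetah (all prey gone) → extinct.
No further losses. Total secondary extinctions: 1.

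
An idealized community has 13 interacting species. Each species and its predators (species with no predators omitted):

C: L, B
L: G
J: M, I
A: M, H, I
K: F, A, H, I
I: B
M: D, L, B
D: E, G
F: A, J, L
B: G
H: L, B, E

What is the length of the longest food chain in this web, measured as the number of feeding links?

One longest chain: K → F → A → M → D → E.
It has 6 species and 5 links.

5 links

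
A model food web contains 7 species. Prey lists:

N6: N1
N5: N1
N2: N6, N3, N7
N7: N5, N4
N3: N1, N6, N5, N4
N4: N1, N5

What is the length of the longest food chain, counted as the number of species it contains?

One longest chain: N1 → N5 → N4 → N3 → N2.
It has 5 species and 4 links.

5 species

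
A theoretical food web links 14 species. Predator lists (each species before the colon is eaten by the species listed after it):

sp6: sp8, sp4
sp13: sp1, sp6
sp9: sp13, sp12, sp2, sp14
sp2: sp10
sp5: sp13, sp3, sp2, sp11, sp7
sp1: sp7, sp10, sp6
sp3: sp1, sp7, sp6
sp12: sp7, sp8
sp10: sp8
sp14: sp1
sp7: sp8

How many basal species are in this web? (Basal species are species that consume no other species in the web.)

2

Basal species (no prey listed): sp5, sp9.
Count: 2.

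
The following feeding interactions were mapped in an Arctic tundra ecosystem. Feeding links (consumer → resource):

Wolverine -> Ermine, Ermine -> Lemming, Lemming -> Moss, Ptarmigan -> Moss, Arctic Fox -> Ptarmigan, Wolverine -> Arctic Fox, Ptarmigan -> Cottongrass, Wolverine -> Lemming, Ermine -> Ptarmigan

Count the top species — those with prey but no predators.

Top species (has prey, but nothing eats it): Wolverine.
Count: 1.

1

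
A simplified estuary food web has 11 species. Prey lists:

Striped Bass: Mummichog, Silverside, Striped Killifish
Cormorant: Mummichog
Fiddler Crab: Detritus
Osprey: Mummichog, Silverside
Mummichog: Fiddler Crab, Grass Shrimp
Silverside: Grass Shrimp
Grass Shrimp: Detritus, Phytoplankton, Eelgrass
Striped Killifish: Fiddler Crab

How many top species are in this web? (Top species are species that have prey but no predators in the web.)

Top species (has prey, but nothing eats it): Osprey, Cormorant, Striped Bass.
Count: 3.

3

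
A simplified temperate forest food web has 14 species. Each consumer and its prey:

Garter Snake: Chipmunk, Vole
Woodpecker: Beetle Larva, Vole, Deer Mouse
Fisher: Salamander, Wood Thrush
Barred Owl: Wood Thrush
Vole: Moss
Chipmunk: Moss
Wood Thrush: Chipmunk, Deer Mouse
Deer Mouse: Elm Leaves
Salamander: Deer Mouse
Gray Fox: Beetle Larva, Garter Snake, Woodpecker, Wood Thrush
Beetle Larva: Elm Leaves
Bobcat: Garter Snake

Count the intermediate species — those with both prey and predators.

8

Intermediate species (has both prey and predators): Beetle Larva, Chipmunk, Vole, Deer Mouse, Salamander, Garter Snake, Woodpecker, Wood Thrush.
Count: 8.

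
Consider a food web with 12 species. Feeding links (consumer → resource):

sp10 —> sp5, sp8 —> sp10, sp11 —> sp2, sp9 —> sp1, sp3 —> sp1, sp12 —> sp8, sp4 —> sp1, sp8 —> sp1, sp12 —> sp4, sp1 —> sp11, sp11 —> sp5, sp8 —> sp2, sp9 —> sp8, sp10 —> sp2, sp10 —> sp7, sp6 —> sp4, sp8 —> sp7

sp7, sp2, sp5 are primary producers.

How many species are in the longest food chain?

5 species

One longest chain: sp2 → sp11 → sp1 → sp8 → sp9.
It has 5 species and 4 links.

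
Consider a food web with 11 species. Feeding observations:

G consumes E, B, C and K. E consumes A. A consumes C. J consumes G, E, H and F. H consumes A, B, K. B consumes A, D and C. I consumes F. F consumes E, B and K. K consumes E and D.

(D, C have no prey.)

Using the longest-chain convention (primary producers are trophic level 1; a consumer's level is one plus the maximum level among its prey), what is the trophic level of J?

C is a producer → level 1.
A eats C → level 2.
E eats A → level 3.
K eats E (level 3); other prey at levels: D 1 → level 4.
F eats K (level 4); other prey at levels: E 3, B 3 → level 5.
J eats F (level 5); other prey at levels: E 3, G 5, H 5 → level 6.

Trophic level 6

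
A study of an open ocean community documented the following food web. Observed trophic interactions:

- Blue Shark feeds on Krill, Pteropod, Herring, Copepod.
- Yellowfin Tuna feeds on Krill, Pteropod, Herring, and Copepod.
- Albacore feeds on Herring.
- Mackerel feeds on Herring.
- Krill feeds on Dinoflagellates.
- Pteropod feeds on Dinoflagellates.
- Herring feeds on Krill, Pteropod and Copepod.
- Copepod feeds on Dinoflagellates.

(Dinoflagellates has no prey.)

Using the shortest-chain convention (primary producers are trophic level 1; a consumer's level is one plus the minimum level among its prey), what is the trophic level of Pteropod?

Trophic level 2

Dinoflagellates is a producer → level 1.
Pteropod eats Dinoflagellates → level 2.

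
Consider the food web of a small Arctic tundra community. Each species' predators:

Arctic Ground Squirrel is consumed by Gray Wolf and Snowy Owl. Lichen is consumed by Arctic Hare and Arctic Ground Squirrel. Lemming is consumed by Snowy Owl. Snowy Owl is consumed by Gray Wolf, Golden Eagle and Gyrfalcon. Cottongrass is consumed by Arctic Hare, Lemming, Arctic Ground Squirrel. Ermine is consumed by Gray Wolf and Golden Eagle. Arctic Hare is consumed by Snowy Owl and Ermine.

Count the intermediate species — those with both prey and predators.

Intermediate species (has both prey and predators): Lemming, Arctic Hare, Arctic Ground Squirrel, Ermine, Snowy Owl.
Count: 5.

5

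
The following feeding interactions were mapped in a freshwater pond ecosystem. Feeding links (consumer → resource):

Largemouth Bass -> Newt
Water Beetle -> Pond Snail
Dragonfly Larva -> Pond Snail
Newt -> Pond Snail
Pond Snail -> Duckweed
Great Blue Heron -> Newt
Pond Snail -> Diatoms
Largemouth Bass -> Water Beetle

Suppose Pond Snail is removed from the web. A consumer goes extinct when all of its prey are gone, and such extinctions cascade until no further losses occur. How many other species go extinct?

5

Remove Pond Snail.
Round 1: Water Beetle (all prey gone), Newt (all prey gone), Dragonfly Larva (all prey gone) → extinct.
Round 2: Largemouth Bass (all prey gone), Great Blue Heron (all prey gone) → extinct.
No further losses. Total secondary extinctions: 5.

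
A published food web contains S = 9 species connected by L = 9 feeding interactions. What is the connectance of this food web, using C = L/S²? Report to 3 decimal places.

C = 0.111

The web has S = 9 species and L = 9 feeding links.
C = L / S² = 9 / 81 = 0.1111 ≈ 0.111.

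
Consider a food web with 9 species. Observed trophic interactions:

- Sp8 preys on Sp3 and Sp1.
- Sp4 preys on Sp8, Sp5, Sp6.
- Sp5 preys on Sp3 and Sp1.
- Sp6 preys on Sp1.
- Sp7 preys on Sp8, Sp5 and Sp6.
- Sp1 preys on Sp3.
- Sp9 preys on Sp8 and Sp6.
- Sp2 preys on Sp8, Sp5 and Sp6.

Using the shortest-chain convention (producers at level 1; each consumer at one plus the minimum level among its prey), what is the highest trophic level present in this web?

Producers (level 1): Sp3.
Following each consumer down to its lowest-level prey: Sp3 → Sp8 → Sp9 (levels 1 through 3).
All prey of Sp9 (Sp8 2, Sp6 3) are at level 2 or above, so Sp9 is at level 1 + 2 = 3.
Every consumer has at least one prey at level 2 or below, so none exceeds level 3.

3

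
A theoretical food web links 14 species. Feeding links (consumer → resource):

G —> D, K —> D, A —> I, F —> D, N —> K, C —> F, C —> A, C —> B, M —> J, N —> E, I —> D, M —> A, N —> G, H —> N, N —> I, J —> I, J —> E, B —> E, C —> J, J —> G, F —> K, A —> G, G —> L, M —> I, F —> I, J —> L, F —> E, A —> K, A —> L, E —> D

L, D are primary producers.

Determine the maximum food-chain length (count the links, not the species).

3 links

One longest chain: L → G → J → C.
It has 4 species and 3 links.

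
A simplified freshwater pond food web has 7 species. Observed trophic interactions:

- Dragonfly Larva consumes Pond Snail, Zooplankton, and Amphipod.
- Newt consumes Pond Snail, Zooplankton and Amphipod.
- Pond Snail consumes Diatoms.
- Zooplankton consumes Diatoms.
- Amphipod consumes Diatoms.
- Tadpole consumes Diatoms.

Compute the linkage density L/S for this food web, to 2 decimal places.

L/S = 1.43

There are L = 10 links among S = 7 species.
L/S = 10/7 = 1.4286 ≈ 1.43.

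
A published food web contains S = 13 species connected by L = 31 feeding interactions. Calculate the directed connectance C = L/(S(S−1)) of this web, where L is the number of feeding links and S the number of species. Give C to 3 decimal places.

The web has S = 13 species and L = 31 feeding links.
C = L / (S(S−1)) = 31 / 156 = 0.1987 ≈ 0.199.

C = 0.199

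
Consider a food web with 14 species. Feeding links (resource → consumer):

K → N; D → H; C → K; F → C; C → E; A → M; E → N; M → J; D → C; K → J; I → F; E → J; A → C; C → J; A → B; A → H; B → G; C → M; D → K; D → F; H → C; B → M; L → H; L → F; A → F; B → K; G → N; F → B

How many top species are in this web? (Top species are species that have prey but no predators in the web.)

2

Top species (has prey, but nothing eats it): J, N.
Count: 2.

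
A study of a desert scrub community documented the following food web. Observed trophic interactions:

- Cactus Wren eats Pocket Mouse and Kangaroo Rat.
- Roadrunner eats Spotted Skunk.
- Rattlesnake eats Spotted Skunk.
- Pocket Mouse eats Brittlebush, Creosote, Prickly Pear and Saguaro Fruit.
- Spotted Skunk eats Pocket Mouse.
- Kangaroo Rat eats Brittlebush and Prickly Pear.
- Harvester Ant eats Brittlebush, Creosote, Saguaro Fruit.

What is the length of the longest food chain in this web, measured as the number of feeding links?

One longest chain: Creosote → Pocket Mouse → Spotted Skunk → Roadrunner.
It has 4 species and 3 links.

3 links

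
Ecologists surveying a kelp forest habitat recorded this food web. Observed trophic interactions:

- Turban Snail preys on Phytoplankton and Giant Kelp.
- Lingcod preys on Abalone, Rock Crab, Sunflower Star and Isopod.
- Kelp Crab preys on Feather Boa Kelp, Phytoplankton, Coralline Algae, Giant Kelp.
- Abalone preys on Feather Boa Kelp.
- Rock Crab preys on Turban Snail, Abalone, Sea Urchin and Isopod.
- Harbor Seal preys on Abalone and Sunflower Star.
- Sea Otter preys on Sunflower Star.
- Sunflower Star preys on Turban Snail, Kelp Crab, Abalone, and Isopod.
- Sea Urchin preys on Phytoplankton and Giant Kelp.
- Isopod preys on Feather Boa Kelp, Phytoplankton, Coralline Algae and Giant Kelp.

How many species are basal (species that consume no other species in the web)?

4

Basal species (no prey listed): Coralline Algae, Phytoplankton, Giant Kelp, Feather Boa Kelp.
Count: 4.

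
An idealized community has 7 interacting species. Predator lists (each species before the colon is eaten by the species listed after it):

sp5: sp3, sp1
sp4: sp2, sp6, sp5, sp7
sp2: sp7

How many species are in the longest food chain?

3 species

One longest chain: sp4 → sp5 → sp3.
It has 3 species and 2 links.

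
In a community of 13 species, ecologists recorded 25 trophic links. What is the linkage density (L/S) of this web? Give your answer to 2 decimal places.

There are L = 25 links among S = 13 species.
L/S = 25/13 = 1.9231 ≈ 1.92.

L/S = 1.92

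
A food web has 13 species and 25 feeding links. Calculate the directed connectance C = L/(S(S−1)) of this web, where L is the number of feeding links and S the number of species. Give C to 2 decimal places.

The web has S = 13 species and L = 25 feeding links.
C = L / (S(S−1)) = 25 / 156 = 0.1603 ≈ 0.16.

C = 0.16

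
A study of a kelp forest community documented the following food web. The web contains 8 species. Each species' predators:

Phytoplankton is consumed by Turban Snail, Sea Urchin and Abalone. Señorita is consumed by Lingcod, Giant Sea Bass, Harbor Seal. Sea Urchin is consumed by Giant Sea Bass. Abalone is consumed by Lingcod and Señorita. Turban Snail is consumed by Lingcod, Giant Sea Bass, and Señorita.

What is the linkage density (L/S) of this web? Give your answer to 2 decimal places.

L/S = 1.50

There are L = 12 links among S = 8 species.
L/S = 12/8 = 1.5000 ≈ 1.50.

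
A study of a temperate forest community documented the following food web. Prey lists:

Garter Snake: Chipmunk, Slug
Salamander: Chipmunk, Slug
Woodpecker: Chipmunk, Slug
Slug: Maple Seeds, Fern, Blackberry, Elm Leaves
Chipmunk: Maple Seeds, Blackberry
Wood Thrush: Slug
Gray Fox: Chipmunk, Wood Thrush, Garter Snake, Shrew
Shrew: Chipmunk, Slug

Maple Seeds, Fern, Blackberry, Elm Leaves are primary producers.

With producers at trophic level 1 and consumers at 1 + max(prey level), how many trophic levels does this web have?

4

Producers (level 1): Maple Seeds, Fern, Blackberry, Elm Leaves.
Maple Seeds → Chipmunk → Garter Snake → Gray Fox gives Gray Fox level 4.
No species has a prey at level 4, so no species reaches level 5.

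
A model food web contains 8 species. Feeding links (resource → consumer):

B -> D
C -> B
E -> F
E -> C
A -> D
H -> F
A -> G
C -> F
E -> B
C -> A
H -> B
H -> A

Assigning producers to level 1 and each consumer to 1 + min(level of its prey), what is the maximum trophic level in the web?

Producers (level 1): H, E.
Following each consumer down to its lowest-level prey: H → A → G (levels 1 through 3).
All prey of G (A 2) are at level 2 or above, so G is at level 1 + 2 = 3.
Every consumer has at least one prey at level 2 or below, so none exceeds level 3.

3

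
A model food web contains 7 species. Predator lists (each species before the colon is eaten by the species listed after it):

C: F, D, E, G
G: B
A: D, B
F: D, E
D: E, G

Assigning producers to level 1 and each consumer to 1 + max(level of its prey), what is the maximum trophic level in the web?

Producers (level 1): A, C.
C → F → D → G → B gives B level 5.
No species has a prey at level 5, so no species reaches level 6.

5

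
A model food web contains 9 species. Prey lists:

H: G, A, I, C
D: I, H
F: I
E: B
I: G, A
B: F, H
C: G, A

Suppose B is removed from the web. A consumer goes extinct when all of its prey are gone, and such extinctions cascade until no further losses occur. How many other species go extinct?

Remove B.
Round 1: E (all prey gone) → extinct.
No further losses. Total secondary extinctions: 1.

1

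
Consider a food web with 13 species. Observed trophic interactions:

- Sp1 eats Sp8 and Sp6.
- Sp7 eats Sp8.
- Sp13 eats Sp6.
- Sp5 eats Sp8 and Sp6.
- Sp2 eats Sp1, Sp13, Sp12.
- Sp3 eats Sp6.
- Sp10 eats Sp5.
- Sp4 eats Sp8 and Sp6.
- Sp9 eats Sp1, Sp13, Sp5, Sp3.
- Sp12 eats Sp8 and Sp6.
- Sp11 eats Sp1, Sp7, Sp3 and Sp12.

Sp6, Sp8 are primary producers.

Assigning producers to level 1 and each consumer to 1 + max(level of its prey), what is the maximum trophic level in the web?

3

Producers (level 1): Sp6, Sp8.
Sp6 → Sp1 → Sp2 gives Sp2 level 3.
No species has a prey at level 3, so no species reaches level 4.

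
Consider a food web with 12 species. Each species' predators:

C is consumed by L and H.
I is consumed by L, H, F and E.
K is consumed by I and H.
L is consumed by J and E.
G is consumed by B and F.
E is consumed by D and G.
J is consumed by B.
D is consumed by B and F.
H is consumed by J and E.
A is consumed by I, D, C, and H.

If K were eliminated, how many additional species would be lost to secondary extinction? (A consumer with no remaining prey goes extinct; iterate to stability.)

Remove K.
Every predator of it retains at least one other prey: I still has A; H still has A, I, C.
No consumer loses all prey, so no secondary extinctions occur.

0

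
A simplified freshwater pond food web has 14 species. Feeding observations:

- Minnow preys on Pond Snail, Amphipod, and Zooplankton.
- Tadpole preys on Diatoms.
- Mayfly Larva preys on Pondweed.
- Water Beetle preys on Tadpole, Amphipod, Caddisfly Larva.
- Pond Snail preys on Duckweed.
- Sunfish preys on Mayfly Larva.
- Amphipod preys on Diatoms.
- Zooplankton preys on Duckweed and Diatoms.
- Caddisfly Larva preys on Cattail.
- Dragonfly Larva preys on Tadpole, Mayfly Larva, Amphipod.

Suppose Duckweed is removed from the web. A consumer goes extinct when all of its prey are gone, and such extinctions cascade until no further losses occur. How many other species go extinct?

1

Remove Duckweed.
Round 1: Pond Snail (all prey gone) → extinct.
No further losses. Total secondary extinctions: 1.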